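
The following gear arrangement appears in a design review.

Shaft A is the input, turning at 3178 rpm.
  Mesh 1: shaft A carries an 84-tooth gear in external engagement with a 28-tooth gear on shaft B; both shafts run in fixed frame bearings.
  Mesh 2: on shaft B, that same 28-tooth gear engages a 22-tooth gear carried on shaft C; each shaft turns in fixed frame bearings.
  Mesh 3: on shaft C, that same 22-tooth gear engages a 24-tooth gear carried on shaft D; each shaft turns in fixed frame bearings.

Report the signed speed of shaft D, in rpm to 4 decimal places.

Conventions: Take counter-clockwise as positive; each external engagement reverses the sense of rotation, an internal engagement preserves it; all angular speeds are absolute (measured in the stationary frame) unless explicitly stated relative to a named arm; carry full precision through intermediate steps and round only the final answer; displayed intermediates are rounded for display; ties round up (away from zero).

class = fixed-axis compound train [3 meshes; 3 ratios multiply, 3 sense flips]
mesh 1 [84T→28T]: ω = 3178.0000×84/28 = 9534.0000 rpm, sense flips to −
mesh 2 [28T→22T]: ω = 9534.0000×28/22 = 12134.1818 rpm, sense flips to +
mesh 3 [22T→24T]: ω = 12134.1818×22/24 = 11123.0000 rpm, sense flips to −
signed output speed = -11123.0000 rpm

-11123.0000 rpm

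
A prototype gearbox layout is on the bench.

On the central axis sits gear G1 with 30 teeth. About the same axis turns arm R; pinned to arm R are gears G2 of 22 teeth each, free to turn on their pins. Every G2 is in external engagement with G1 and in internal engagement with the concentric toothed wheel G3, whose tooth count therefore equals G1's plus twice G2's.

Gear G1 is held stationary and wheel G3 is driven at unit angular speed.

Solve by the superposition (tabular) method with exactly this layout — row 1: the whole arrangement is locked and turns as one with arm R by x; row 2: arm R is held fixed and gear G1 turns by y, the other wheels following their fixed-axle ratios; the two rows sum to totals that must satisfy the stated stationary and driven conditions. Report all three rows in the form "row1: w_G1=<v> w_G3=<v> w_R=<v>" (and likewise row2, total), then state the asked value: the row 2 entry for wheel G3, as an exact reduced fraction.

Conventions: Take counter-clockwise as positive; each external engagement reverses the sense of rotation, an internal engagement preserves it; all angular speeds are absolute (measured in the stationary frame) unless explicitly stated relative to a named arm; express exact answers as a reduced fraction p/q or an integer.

row1: w_G1=37/52 w_G3=37/52 w_R=37/52
row2: w_G1=-37/52 w_G3=15/52 w_R=0
total: w_G1=0 w_G3=1 w_R=37/52
asked value: 15/52

planetary set (30T centre, 22T on arm, 74T internal) — Willis relation
row 1 (train locked, turned with arm): all members turn x
row 2 (arm held, sun turns y): ω_ring = −(30/74)·y, ω_arm = 0
boundary: total ω_sun = x + y = 0 and total ω_ring = x − (30/74)·y = 1  ⇒  y = -37/52, x = 37/52
row 2 ring = −(30/74)·(-37/52) = 15/52
totals (row 1 + row 2): sun 37/52 + (-37/52) = 0, ring 37/52 + 15/52 = 1, arm 37/52 + 0 = 37/52
asked cell (row2, ring) = 15/52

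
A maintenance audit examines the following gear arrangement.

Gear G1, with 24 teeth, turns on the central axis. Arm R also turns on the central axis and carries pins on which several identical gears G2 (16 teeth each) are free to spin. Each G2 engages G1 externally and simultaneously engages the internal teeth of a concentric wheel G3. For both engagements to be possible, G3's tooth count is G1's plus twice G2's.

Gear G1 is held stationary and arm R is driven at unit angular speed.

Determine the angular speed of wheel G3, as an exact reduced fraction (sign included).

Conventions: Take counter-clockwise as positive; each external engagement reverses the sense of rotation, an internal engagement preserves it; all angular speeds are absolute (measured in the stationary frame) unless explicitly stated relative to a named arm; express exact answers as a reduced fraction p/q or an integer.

recognized (axles ride arm R): planetary set, 24/16/56 teeth
ring teeth: 24 + 2·16 = 56
24(ω_sun−ω_arm) = −56(ω_ring−ω_arm),  ω_sun = 0, ω_arm = 1
ω_ring = 1 − (24/56)(0−1) = 10/7
exact speed ratio = 10/7

10/7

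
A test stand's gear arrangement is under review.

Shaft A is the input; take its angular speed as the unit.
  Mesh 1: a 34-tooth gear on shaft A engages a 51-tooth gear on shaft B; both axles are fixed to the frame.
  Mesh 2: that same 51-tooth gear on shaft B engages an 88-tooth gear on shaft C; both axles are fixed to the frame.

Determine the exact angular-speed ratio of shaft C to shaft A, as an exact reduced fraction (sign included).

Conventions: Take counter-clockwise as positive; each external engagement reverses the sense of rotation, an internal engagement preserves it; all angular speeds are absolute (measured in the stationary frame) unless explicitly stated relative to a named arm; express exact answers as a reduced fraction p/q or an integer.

17/44

class = fixed-axis compound train [2 meshes; 2 ratios multiply, 2 sense flips]
mesh 1 [34T→51T]: running ratio 2/3, sense −
mesh 2 [51T→88T]: running ratio 17/44, sense +
ω_out/ω_in = 17/44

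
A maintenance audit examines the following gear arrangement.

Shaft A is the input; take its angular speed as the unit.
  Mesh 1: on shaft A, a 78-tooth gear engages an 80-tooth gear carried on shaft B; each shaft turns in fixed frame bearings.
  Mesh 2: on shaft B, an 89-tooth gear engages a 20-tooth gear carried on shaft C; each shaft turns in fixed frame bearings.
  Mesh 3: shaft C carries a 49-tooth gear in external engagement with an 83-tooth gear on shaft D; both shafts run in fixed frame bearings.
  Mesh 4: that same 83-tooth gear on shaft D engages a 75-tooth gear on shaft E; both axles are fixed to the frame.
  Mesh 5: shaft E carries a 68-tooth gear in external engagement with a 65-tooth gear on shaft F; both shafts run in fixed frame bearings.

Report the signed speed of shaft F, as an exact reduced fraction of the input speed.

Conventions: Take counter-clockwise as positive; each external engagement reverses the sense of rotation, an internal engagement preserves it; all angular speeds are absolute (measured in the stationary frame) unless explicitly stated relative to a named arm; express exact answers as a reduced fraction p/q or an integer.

5-mesh fixed-axis compound train (all bearings frame-fixed)
mesh 1 [78T→80T]: |ω|/ω_in = 1×78/80 = 39/40, sense flips to −
mesh 2 [89T→20T]: |ω|/ω_in = (39/40)×89/20 = 3471/800, sense flips to +
mesh 3 [49T→83T]: |ω|/ω_in = (3471/800)×49/83 = 170079/66400, sense flips to −
mesh 4 [83T→75T]: |ω|/ω_in = (170079/66400)×83/75 = 56693/20000, sense flips to +
mesh 5 [68T→65T]: |ω|/ω_in = (56693/20000)×68/65 = 74137/25000, sense flips to −
signed output speed (× input speed) = -74137/25000

-74137/25000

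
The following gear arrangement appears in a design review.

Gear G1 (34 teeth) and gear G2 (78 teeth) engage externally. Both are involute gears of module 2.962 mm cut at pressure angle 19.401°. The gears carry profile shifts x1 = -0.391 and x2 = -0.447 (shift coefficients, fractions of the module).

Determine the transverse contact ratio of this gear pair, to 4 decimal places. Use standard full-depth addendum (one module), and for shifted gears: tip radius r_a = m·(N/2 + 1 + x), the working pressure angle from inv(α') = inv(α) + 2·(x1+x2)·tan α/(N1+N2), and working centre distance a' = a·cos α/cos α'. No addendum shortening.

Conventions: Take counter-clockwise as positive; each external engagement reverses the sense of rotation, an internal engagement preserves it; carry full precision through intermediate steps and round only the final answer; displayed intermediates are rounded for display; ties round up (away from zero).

class = single-mesh tooth geometry [involute pair 34T × 78T, m = 2.962]
base radii: r_b1 = 47.494742, r_b2 = 108.958525
tip radii: r_a1 = 52.157858, r_a2 = 117.155986
inv(α') = inv(19.401°) + 2·(-0.391-0.447)·tan α/(34+78) = 0.00829383  ⇒  α' = 16.53886°
a' = a·cos α / cos α' = 165.8720·cos 19.401°/cos 16.53886° = 163.205592
action lengths: √(r_a1²−r_b1²) = 21.556708, √(r_a2²−r_b2²) = 43.053047
base pitch p_b = π·m·cos α = 8.777008
CR = (21.556708 + 43.053047 − 163.205592·sin 16.53886°)/8.777008 = 2.067987
contact ratio ≈ 2.0680

2.0680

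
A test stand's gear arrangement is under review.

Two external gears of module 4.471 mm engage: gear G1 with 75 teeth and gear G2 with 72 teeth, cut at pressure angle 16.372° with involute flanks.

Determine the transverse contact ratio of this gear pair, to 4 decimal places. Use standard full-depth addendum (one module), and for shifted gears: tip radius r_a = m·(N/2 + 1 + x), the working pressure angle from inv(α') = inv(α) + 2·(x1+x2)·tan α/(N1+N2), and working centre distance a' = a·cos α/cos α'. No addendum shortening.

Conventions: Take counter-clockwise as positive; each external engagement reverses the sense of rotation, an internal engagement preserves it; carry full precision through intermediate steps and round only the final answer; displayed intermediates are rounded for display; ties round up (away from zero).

single-mesh involute tooth geometry (75T engaging 72T at module 4.471)
base radii: r_b1 = 160.864094, r_b2 = 154.429530
tip radii: r_a1 = 172.133500, r_a2 = 165.427000
no profile shift: α' = α, a' = a
action lengths: √(r_a1²−r_b1²) = 61.259164, √(r_a2²−r_b2²) = 59.309464
base pitch p_b = π·m·cos α = 13.476519
CR = (61.259164 + 59.309464 − 328.618500·sin 16.37200°)/13.476519 = 2.073241
contact ratio ≈ 2.0732

2.0732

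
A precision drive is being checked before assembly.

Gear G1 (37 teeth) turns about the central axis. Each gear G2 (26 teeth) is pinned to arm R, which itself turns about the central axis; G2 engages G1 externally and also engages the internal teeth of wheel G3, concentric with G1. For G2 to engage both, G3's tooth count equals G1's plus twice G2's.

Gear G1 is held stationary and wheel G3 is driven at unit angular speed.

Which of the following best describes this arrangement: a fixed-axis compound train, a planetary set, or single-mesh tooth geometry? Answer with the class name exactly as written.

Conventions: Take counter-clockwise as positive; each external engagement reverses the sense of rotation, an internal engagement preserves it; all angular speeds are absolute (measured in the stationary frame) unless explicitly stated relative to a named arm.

recognized (axles ride arm R): planetary set, 37/26/89 teeth
classification: planetary set

planetary set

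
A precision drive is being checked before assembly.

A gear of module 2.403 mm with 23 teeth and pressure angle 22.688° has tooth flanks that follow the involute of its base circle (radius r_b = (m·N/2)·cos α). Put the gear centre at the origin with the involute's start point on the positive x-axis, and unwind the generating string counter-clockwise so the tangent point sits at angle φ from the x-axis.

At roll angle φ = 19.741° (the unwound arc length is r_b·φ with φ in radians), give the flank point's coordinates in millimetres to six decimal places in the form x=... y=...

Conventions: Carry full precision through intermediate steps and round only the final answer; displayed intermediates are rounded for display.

x=26.964836 y=0.343501

recognized (one wheel, involute flank): single-mesh tooth geometry, m = 2.403, N = 23
pitch radius r_p = m·N/2 = 2.403·23/2 = 27.634500
base radius r_b = r_p·cos α = 27.634500·cos 22.688° = 25.496112
roll angle φ = 19.741° = 0.34454545 rad
x = r_b·(cos φ + φ·sin φ) = 26.964836
y = r_b·(sin φ − φ·cos φ) = 0.343501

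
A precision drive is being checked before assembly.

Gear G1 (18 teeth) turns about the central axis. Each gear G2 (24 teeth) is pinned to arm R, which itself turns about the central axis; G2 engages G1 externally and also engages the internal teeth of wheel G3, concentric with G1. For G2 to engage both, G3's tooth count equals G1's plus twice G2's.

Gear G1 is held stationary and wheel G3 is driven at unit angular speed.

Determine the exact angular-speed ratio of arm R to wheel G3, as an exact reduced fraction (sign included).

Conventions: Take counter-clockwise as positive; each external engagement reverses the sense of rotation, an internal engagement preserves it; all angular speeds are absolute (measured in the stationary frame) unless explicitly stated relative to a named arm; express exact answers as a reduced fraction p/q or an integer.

planetary set (18T centre, 24T on arm, 66T internal) — Willis relation
ring teeth: 18 + 2·24 = 66
18(ω_sun−ω_arm) = −66(ω_ring−ω_arm),  ω_sun = 0, ω_ring = 1
18(0−ω_arm) = −66(1−ω_arm)  ⇒  84·ω_arm = 66  ⇒  ω_arm = 11/14
ω_out/ω_in = 11/14

11/14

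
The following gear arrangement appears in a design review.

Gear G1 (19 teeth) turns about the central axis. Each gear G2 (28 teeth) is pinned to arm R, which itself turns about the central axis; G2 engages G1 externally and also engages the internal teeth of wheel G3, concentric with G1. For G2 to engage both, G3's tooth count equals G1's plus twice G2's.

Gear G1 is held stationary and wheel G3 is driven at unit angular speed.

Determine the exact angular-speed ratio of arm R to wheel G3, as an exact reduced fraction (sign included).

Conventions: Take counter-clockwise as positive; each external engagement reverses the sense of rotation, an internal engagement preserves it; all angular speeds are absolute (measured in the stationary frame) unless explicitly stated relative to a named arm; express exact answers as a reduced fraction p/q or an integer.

75/94

topology: planetary set — G1 19T / G2 28T / G3 75T, arm = carrier (Willis)
ring teeth: 19 + 2·28 = 75
19(ω_sun−ω_arm) = −75(ω_ring−ω_arm),  ω_sun = 0, ω_ring = 1
19(0−ω_arm) = −75(1−ω_arm)  ⇒  94·ω_arm = 75  ⇒  ω_arm = 75/94
ω_out/ω_in = 75/94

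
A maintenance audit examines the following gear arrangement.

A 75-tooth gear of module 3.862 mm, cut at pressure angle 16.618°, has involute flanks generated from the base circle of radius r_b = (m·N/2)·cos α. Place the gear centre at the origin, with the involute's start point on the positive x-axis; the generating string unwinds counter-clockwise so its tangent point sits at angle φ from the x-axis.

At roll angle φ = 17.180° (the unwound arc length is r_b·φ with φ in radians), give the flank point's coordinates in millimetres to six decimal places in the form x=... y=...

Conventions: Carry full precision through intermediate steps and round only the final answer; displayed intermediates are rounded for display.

class = single-mesh tooth geometry [base-circle involute, m = 3.862, 75T]
pitch radius r_p = m·N/2 = 3.862·75/2 = 144.825000
base radius r_b = r_p·cos α = 144.825000·cos 16.618° = 138.776062
roll angle φ = 17.180° = 0.29984757 rad
x = r_b·(cos φ + φ·sin φ) = 144.875113
y = r_b·(sin φ − φ·cos φ) = 1.235905

x=144.875113 y=1.235905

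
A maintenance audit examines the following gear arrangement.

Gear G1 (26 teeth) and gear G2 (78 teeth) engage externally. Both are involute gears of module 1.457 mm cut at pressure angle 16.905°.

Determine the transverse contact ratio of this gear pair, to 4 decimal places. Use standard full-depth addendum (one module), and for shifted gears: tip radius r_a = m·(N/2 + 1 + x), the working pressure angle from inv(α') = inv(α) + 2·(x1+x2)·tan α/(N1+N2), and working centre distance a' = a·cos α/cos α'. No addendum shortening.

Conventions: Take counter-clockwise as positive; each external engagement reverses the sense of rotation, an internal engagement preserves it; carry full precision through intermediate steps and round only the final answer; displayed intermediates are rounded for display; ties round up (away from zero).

1.9008

topology: single-mesh involute geometry — m = 1.457, 26T/78T pair
base radii: r_b1 = 18.122526, r_b2 = 54.367577
tip radii: r_a1 = 20.398000, r_a2 = 58.280000
no profile shift: α' = α, a' = a
action lengths: √(r_a1²−r_b1²) = 9.362290, √(r_a2²−r_b2²) = 20.993452
base pitch p_b = π·m·cos α = 4.379507
CR = (9.362290 + 20.993452 − 75.764000·sin 16.90500°)/4.379507 = 1.900820
contact ratio ≈ 1.9008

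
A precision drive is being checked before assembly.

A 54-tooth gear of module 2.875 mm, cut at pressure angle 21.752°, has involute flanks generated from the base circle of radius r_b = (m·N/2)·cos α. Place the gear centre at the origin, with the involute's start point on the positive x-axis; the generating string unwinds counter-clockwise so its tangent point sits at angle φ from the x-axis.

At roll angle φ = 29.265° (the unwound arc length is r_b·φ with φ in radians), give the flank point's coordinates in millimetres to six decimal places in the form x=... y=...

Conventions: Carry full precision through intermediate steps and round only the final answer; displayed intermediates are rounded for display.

x=80.897961 y=3.119651

recognized (one wheel, involute flank): single-mesh tooth geometry, m = 2.875, N = 54
pitch radius r_p = m·N/2 = 2.875·54/2 = 77.625000
base radius r_b = r_p·cos α = 77.625000·cos 21.752° = 72.097837
roll angle φ = 29.265° = 0.51077061 rad
x = r_b·(cos φ + φ·sin φ) = 80.897961
y = r_b·(sin φ − φ·cos φ) = 3.119651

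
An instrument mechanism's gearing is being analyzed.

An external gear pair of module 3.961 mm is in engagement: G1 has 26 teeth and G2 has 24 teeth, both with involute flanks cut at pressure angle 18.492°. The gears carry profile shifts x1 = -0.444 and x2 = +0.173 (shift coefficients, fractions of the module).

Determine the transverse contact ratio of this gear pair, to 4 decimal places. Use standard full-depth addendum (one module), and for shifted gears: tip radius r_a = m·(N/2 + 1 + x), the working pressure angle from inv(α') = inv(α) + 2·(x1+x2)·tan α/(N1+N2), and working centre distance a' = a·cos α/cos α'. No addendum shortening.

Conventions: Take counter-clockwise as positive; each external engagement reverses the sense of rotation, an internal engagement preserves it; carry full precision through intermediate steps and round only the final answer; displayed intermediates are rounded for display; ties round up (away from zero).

single-mesh involute tooth geometry (26T engaging 24T at module 3.961)
base radii: r_b1 = 48.834311, r_b2 = 45.077825
tip radii: r_a1 = 53.695316, r_a2 = 52.178253
inv(α') = inv(18.492°) + 2·(-0.444+0.173)·tan α/(26+24) = 0.00806845  ⇒  α' = 16.39103°
a' = a·cos α / cos α' = 99.0250·cos 18.492°/cos 16.39103° = 97.890589
action lengths: √(r_a1²−r_b1²) = 22.324808, √(r_a2²−r_b2²) = 26.278503
base pitch p_b = π·m·cos α = 11.801347
CR = (22.324808 + 26.278503 − 97.890589·sin 16.39103°)/11.801347 = 1.777716
contact ratio ≈ 1.7777

1.7777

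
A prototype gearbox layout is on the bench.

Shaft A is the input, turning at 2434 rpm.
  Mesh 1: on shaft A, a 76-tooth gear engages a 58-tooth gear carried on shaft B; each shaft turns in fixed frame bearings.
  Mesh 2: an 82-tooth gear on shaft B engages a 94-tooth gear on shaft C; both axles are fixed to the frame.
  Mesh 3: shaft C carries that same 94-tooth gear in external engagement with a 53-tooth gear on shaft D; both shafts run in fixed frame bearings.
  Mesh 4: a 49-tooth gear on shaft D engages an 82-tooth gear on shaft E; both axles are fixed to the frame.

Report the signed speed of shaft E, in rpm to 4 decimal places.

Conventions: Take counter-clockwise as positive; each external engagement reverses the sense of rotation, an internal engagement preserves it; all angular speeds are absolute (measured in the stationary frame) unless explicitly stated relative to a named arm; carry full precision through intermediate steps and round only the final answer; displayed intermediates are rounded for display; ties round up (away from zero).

+2948.6714 rpm

recognized (5 fixed axles, 4 meshes): fixed-axis compound train
mesh 1 [76T→58T]: ω = 2434.0000×76/58 = 3189.3793 rpm, sense flips to −
mesh 2 [82T→94T]: ω = 3189.3793×82/94 = 2782.2245 rpm, sense flips to +
mesh 3 [94T→53T]: ω = 2782.2245×94/53 = 4934.5114 rpm, sense flips to −
mesh 4 [49T→82T]: ω = 4934.5114×49/82 = 2948.6714 rpm, sense flips to +
signed output speed = +2948.6714 rpm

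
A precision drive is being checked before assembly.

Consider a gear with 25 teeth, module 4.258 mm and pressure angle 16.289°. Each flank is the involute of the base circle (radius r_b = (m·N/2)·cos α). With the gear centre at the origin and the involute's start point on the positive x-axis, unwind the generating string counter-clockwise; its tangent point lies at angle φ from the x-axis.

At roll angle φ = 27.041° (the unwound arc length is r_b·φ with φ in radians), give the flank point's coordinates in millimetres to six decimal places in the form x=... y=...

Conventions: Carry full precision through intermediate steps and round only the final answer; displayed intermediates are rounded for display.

single-mesh involute tooth geometry (25T wheel at module 4.258)
pitch radius r_p = m·N/2 = 4.258·25/2 = 53.225000
base radius r_b = r_p·cos α = 53.225000·cos 16.289° = 51.088504
roll angle φ = 27.041° = 0.47195448 rad
x = r_b·(cos φ + φ·sin φ) = 56.465320
y = r_b·(sin φ − φ·cos φ) = 1.750644

x=56.465320 y=1.750644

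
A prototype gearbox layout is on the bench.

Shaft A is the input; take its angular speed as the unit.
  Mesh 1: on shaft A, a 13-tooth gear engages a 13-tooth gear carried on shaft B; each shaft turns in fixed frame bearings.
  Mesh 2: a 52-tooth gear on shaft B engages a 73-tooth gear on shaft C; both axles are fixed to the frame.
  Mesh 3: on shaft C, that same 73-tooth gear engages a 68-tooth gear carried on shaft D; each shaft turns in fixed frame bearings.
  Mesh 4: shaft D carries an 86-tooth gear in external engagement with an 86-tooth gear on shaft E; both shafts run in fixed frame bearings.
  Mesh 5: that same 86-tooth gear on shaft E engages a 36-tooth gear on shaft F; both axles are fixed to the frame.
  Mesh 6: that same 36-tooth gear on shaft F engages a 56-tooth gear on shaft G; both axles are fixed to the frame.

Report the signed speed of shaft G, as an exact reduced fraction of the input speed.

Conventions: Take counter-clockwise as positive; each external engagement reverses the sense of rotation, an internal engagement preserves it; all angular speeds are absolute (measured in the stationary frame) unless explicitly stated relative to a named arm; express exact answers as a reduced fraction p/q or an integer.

559/476

6-mesh fixed-axis compound train (all bearings frame-fixed)
mesh 1 [13T→13T]: |ω|/ω_in = 1×13/13 = 1, sense flips to −
mesh 2 [52T→73T]: |ω|/ω_in = 1×52/73 = 52/73, sense flips to +
mesh 3 [73T→68T]: |ω|/ω_in = (52/73)×73/68 = 13/17, sense flips to −
mesh 4 [86T→86T]: |ω|/ω_in = (13/17)×86/86 = 13/17, sense flips to +
mesh 5 [86T→36T]: |ω|/ω_in = (13/17)×86/36 = 559/306, sense flips to −
mesh 6 [36T→56T]: |ω|/ω_in = (559/306)×36/56 = 559/476, sense flips to +
signed output speed (× input speed) = 559/476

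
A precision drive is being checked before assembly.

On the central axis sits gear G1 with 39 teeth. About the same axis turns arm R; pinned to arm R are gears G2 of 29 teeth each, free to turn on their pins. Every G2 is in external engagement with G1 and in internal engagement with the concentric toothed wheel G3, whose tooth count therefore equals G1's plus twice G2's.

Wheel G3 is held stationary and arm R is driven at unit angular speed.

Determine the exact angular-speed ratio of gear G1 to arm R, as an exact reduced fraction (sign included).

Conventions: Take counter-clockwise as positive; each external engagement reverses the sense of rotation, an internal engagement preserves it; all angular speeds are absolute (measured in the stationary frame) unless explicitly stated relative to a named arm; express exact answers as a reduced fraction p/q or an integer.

136/39

topology: planetary set — G1 39T / G2 29T / G3 97T, arm = carrier (Willis)
ring teeth: 39 + 2·29 = 97
39(ω_sun−ω_arm) = −97(ω_ring−ω_arm),  ω_ring = 0, ω_arm = 1
ω_sun = 1 − (97/39)(0−1) = 136/39
ω_out/ω_in = 136/39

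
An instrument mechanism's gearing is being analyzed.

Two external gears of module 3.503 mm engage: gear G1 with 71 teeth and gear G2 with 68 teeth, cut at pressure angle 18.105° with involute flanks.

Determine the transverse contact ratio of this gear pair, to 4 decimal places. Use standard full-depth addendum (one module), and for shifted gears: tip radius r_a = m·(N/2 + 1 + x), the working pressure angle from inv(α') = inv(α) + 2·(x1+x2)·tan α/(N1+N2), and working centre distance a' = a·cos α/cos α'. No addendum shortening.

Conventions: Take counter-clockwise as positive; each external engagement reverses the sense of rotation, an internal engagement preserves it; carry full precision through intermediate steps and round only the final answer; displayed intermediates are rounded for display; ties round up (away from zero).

1.9290

recognized (one external pair, fixed centres): single-mesh tooth geometry, m = 3.503, N1 = 71, N2 = 68
base radii: r_b1 = 118.199438, r_b2 = 113.205095
tip radii: r_a1 = 127.859500, r_a2 = 122.605000
no profile shift: α' = α, a' = a
action lengths: √(r_a1²−r_b1²) = 48.753920, √(r_a2²−r_b2²) = 47.080701
base pitch p_b = π·m·cos α = 10.460126
CR = (48.753920 + 47.080701 − 243.458500·sin 18.10500°)/10.460126 = 1.929002
contact ratio ≈ 1.9290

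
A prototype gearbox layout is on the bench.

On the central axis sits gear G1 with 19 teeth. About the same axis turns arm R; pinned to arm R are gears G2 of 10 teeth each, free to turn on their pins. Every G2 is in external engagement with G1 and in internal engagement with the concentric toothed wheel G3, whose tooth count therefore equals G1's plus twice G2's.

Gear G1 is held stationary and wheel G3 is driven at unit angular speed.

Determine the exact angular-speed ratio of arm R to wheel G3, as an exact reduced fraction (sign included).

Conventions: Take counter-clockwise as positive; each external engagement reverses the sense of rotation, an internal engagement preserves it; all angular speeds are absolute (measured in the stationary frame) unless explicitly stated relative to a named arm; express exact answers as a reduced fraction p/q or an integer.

39/58

planetary set (19T centre, 10T on arm, 39T internal) — Willis relation
ring teeth: 19 + 2·10 = 39
19(ω_sun−ω_arm) = −39(ω_ring−ω_arm),  ω_sun = 0, ω_ring = 1
19(0−ω_arm) = −39(1−ω_arm)  ⇒  58·ω_arm = 39  ⇒  ω_arm = 39/58
ω_out/ω_in = 39/58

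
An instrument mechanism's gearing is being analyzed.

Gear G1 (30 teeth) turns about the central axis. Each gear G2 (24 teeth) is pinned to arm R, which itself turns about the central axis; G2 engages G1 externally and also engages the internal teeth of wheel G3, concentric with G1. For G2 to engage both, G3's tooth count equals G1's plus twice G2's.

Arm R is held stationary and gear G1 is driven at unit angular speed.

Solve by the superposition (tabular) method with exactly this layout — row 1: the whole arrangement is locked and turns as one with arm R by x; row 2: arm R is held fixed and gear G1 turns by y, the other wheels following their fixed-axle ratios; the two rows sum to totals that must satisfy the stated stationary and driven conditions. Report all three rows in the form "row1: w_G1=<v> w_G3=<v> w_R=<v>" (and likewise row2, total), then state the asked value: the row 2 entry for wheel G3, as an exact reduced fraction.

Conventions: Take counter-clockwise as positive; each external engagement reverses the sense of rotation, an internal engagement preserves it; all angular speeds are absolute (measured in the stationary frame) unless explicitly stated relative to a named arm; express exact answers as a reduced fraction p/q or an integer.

planetary set (30T centre, 24T on arm, 78T internal) — Willis relation
row 1 (train locked, turned with arm): all members turn x
row 2: sun turns y, ring = −(30/78)·y, arm 0
boundary: total ω_arm = x = 0 and total ω_sun = x + y = 1  ⇒  y = 1, x = 0
row 2 ring = −(30/78)·1 = -5/13
totals (row 1 + row 2): sun 0 + 1 = 1, ring 0 + (-5/13) = -5/13, arm 0 + 0 = 0
asked cell (row2, ring) = -5/13

row1: w_G1=0 w_G3=0 w_R=0
row2: w_G1=1 w_G3=-5/13 w_R=0
total: w_G1=1 w_G3=-5/13 w_R=0
asked value: -5/13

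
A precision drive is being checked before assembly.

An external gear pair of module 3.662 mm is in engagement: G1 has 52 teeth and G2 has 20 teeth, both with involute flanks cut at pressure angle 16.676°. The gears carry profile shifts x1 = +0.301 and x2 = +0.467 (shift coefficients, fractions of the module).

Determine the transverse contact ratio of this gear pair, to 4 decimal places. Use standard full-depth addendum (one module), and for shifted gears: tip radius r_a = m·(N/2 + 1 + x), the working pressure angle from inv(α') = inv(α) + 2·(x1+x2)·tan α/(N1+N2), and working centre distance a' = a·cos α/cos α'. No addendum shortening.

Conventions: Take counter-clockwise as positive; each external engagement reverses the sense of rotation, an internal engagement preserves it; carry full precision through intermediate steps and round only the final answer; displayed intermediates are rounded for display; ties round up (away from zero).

single-mesh involute tooth geometry (52T engaging 20T at module 3.662)
base radii: r_b1 = 91.207648, r_b2 = 35.079865
tip radii: r_a1 = 99.976262, r_a2 = 41.992154
inv(α') = inv(16.676°) + 2·(+0.301+0.467)·tan α/(52+20) = 0.01489731  ⇒  α' = 19.99694°
a' = a·cos α / cos α' = 131.8320·cos 16.676°/cos 19.99694° = 134.389753
action lengths: √(r_a1²−r_b1²) = 40.944083, √(r_a2²−r_b2²) = 23.081250
base pitch p_b = π·m·cos α = 11.020664
CR = (40.944083 + 23.081250 − 134.389753·sin 19.99694°)/11.020664 = 1.639472
contact ratio ≈ 1.6395

1.6395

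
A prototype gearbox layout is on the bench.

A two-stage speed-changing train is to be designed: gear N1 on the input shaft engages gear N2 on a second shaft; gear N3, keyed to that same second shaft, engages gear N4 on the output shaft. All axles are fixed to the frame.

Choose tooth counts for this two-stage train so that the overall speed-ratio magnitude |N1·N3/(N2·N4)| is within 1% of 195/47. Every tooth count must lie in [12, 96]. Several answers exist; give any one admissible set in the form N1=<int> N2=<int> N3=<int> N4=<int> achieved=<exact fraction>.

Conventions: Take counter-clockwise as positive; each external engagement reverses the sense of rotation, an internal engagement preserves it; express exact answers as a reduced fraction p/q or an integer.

topology: fixed-axis compound train — 2 stages, target 195/47
target = 195/47 in lowest terms: an exact hit needs N1·N3 = k·195 and N2·N4 = k·47 for one integer k, every count in [12, 96]; additionally prefer no 1:1 stage (N1 ≠ N2, N3 ≠ N4)
k = 1…11: no 1:1-free in-range split of k·195 and k·47 into factor pairs; take k = 12
k = 12: N1·N3 = 2340 = 26·90, N2·N4 = 564 = 12·47
achieved = 26·90/(12·47) = 195/47; |achieved − target| = 0 ≤ 39/940 ✓

N1=26 N2=12 N3=90 N4=47 achieved=195/47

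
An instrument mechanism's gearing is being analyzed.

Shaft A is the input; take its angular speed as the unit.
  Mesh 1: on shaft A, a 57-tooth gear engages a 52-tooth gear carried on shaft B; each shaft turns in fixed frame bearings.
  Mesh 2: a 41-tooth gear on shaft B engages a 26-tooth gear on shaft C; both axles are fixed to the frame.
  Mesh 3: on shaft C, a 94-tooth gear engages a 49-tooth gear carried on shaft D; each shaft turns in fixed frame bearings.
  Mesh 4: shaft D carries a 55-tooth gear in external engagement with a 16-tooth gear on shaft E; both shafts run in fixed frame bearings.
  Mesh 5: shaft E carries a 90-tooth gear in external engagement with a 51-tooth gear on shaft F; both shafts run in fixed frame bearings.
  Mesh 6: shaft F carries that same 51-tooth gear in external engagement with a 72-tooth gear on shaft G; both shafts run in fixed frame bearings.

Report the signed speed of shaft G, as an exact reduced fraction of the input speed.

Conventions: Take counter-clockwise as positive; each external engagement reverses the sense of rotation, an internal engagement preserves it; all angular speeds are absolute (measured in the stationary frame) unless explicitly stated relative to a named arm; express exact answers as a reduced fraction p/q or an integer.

6-mesh fixed-axis compound train (all bearings frame-fixed)
mesh 1 [57T→52T]: |ω|/ω_in = 1×57/52 = 57/52, sense flips to −
mesh 2 [41T→26T]: |ω|/ω_in = (57/52)×41/26 = 2337/1352, sense flips to +
mesh 3 [94T→49T]: |ω|/ω_in = (2337/1352)×94/49 = 109839/33124, sense flips to −
mesh 4 [55T→16T]: |ω|/ω_in = (109839/33124)×55/16 = 6041145/529984, sense flips to +
mesh 5 [90T→51T]: |ω|/ω_in = (6041145/529984)×90/51 = 90617175/4504864, sense flips to −
mesh 6 [51T→72T]: |ω|/ω_in = (90617175/4504864)×51/72 = 30205725/2119936, sense flips to +
signed output speed (× input speed) = 30205725/2119936

30205725/2119936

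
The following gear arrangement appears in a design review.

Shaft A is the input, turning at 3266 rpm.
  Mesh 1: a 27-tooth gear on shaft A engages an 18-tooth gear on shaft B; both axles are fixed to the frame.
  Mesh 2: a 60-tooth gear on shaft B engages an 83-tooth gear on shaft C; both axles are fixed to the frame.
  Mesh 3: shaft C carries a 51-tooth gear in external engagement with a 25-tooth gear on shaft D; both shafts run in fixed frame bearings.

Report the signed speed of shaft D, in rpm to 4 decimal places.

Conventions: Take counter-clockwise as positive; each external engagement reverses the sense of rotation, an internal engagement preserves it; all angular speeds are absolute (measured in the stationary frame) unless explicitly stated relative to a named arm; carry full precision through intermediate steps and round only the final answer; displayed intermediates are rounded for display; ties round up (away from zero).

-7224.5494 rpm

recognized (4 fixed axles, 3 meshes): fixed-axis compound train
mesh 1 [27T→18T]: ω = 3266.0000×27/18 = 4899.0000 rpm, sense flips to −
mesh 2 [60T→83T]: ω = 4899.0000×60/83 = 3541.4458 rpm, sense flips to +
mesh 3 [51T→25T]: ω = 3541.4458×51/25 = 7224.5494 rpm, sense flips to −
signed output speed = -7224.5494 rpm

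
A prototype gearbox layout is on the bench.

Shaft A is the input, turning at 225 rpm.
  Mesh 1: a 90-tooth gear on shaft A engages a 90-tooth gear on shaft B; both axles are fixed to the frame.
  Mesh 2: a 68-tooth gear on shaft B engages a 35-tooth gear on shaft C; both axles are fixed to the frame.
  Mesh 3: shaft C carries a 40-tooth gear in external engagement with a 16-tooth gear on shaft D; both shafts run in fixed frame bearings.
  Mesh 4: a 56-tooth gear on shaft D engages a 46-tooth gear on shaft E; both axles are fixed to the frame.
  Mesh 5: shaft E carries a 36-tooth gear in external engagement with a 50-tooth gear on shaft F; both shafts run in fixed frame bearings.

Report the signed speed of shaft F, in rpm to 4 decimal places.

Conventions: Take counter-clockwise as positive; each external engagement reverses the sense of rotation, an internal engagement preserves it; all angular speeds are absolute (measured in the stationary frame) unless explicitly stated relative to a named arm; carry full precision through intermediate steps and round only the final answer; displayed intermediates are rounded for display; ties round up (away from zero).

recognized (6 fixed axles, 5 meshes): fixed-axis compound train
mesh 1 [90T→90T]: ω = 225.0000×90/90 = 225.0000 rpm, sense flips to −
mesh 2 [68T→35T]: ω = 225.0000×68/35 = 437.1429 rpm, sense flips to +
mesh 3 [40T→16T]: ω = 437.1429×40/16 = 1092.8571 rpm, sense flips to −
mesh 4 [56T→46T]: ω = 1092.8571×56/46 = 1330.4348 rpm, sense flips to +
mesh 5 [36T→50T]: ω = 1330.4348×36/50 = 957.9130 rpm, sense flips to −
signed output speed = -957.9130 rpm

-957.9130 rpm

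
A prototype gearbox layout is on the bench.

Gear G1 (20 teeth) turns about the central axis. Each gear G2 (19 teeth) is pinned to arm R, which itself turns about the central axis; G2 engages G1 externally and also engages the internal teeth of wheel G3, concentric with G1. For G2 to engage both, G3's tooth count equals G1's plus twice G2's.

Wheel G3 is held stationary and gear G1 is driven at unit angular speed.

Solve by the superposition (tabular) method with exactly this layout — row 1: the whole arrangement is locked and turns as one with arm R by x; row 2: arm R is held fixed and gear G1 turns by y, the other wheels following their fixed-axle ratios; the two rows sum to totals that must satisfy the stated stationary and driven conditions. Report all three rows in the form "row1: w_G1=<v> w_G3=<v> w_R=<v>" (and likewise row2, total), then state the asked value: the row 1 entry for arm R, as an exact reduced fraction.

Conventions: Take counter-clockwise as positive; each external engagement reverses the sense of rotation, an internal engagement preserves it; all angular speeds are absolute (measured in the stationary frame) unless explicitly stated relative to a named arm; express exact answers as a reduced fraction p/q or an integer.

row1: w_G1=10/39 w_G3=10/39 w_R=10/39
row2: w_G1=29/39 w_G3=-10/39 w_R=0
total: w_G1=1 w_G3=0 w_R=10/39
asked value: 10/39

recognized (axles ride arm R): planetary set, 20/19/58 teeth
row 1 (train locked, turned with arm): all members turn x
superposition row 2 [arm held]: sun y, ring −(20/58)·y, arm 0
boundary: total ω_ring = x − (20/58)·y = 0 and total ω_sun = x + y = 1  ⇒  y = 29/39, x = 10/39
row 2 ring = −(20/58)·29/39 = -10/39
totals (row 1 + row 2): sun 10/39 + 29/39 = 1, ring 10/39 + (-10/39) = 0, arm 10/39 + 0 = 10/39
asked cell (row1, arm) = 10/39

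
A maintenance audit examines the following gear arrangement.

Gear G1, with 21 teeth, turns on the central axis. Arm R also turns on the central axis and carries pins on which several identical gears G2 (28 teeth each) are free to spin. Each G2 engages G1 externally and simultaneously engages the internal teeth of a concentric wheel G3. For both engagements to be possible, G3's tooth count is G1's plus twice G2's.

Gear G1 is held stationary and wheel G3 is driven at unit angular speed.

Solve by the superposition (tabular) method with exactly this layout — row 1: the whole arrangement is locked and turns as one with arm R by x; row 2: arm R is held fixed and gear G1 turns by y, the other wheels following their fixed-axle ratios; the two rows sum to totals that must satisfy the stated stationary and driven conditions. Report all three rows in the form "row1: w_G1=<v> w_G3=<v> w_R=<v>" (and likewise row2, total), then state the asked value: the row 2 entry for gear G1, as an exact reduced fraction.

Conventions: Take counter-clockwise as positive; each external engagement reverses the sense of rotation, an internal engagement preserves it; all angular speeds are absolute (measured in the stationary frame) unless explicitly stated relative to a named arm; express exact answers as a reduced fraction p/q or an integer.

row1: w_G1=11/14 w_G3=11/14 w_R=11/14
row2: w_G1=-11/14 w_G3=3/14 w_R=0
total: w_G1=0 w_G3=1 w_R=11/14
asked value: -11/14

class = planetary set [G3 = 21+2·28 = 77; Willis about the carrier]
row 1 (train locked, turned with arm): all members turn x
row 2: sun turns y, ring = −(21/77)·y, arm 0
boundary: total ω_sun = x + y = 0 and total ω_ring = x − (21/77)·y = 1  ⇒  y = -11/14, x = 11/14
row 2 ring = −(21/77)·(-11/14) = 3/14
totals (row 1 + row 2): sun 11/14 + (-11/14) = 0, ring 11/14 + 3/14 = 1, arm 11/14 + 0 = 11/14
asked cell (row2, sun) = -11/14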